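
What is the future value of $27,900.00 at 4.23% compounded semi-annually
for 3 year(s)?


Formula: FV = P * (1 + r/m)^(m*t)
Period rate: r/m = 0.0423 / 2 = 0.02115
Total periods: m*t = 2 * 3 = 6
Growth factor: (1 + 0.02115)^6 = 1.133802
FV = $27,900.00 * 1.133802 = $31,633.08

$31,633.08


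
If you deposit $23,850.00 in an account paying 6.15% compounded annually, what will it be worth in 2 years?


Formula: FV = P * (1 + r)^n
Substituting: FV = $23,850.00 * (1 + 0.0615)^2
Growth factor: (1.0615)^2 = 1.126782
FV = $23,850.00 * 1.126782 = $26,873.76

$26,873.76


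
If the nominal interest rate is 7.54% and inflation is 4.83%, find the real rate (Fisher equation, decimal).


Formula: (1 + r_real) = (1 + r_nom) / (1 + inflation)
Substituting: (1 + r_real) = 1.0754 / 1.0483
(1 + r_real) = 1.025851
r_real = 1.025851 - 1 = 0.025851

0.025851


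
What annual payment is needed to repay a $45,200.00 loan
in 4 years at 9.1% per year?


Formula: PMT = PV * r / (1 - (1+r)^(-n))
Denominator: 1 - (1 + 0.091)^(-4) = 0.294169
Numerator: $45,200.00 * 0.091 = 4113.2
PMT = 4113.2 / 0.294169 = $13,982.46

$13,982.46


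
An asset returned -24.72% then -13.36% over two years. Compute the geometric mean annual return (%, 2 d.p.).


Formula: Geometric mean = ((1+r1)*(1+r2))^(1/2) - 1
Product: (1 + -0.2472) * (1 + -0.1336) = 0.7528 * 0.8664 = 0.652226
Square root: 0.652226^0.5 = 0.807605
Geometric mean = 0.807605 - 1 = -0.192395
As percentage: -19.24%

-19.24%


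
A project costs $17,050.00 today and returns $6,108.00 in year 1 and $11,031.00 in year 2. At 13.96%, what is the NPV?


Formula: NPV = C0 + C1/(1+r) + C2/(1+r)^2
Discount C1: $6,108.00 / (1 + 0.1396) = $5,359.78
Discount C2: $11,031.00 / (1 + 0.1396)^2 = $8,493.96
NPV = -$17,050.00 + $5,359.78 + $8,493.96 = -$3,196.27

-$3,196.27


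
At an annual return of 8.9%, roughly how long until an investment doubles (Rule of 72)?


Formula: Years ≈ 72 / r
Substituting: Years ≈ 72 / 8.9
Years ≈ 8.1

8.1 years


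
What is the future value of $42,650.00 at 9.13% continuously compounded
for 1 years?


Formula: FV = P * e^(r*t)
Exponent: r*t = 0.0913 * 1 = 0.0913
e^(0.0913) = 1.095598
FV = $42,650.00 * 1.095598 = $46,727.24

$46,727.24


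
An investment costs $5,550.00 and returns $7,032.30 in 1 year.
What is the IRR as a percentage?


Formula: IRR = C1/C0 - 1
Substituting: IRR = $7,032.30 / $5,550.00 - 1
Ratio: 1.267081 - 1 = 0.267081
IRR = 26.7081%

26.7081%


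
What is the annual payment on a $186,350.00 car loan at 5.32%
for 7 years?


Formula: PMT = PV * r / (1 - (1+r)^(-n))
Denominator: 1 - (1 + 0.0532)^(-7) = 0.304297
Numerator: $186,350.00 * 0.0532 = 9913.82
PMT = 9913.82 / 0.304297 = $32,579.45

$32,579.45


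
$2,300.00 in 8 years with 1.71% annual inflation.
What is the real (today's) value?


Formula: Real value = nominal / (1 + inflation)^years
Price level: (1 + 0.0171)^8 = 1.145274
Real value = $2,300.00 / 1.145274 = $2,008.25

$2,008.25


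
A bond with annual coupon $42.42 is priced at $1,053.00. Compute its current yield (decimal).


Formula: Current yield = annual coupon / price
Substituting: CY = $42.42 / $1,053.00
CY = 0.040285

0.040285


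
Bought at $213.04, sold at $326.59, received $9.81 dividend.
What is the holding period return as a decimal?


Formula: HPR = (P1 - P0 + D) / P0
Gain: $326.59 - $213.04 + $9.81 = $123.36
HPR = $123.36 / $213.04 = 0.579

0.579


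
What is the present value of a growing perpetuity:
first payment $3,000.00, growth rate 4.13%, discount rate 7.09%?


Formula: PV = C / (r - g)
Spread: r - g = 0.0709 - 0.0413 = 0.0296
Substituting: PV = $3,000.00 / 0.0296
PV = $101,351.35

$101,351.35


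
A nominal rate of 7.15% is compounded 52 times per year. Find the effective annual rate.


Formula: EAR = (1 + r/m)^m - 1
Period rate: r/m = 0.0715 / 52 = 0.001375
Compounding: (1 + 0.001375)^52 = 1.074065
EAR = 1.074065 - 1 = 0.074065

0.074065


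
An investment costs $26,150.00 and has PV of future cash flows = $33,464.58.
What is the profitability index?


Formula: PI = PV(cash flows) / initial investment
Substituting: PI = $33,464.58 / $26,150.00
PI = 1.2797

1.2797


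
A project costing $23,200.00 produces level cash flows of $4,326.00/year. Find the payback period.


Formula: Payback = investment / annual cash flow
Substituting: Payback = $23,200.00 / $4,326.00
Payback = 5.3629 years

5.3629 years


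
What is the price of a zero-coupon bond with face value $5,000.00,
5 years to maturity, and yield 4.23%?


Formula: Price = FV / (1 + r)^n
Substituting: Price = $5,000.00 / (1 + 0.0423)^5
Discount factor: (1.0423)^5 = 1.230166
Price = $5,000.00 / 1.230166 = $4,064.49

$4,064.49


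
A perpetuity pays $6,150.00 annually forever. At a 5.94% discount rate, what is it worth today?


Formula: PV = C / r
Substituting: PV = $6,150.00 / 0.0594
PV = $103,535.35

$103,535.35


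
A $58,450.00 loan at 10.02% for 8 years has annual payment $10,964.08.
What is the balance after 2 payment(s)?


Formula: Balance = PV*(1+r)^k - PMT*((1+r)^k - 1)/r
Growth: (1 + 0.1002)^2 = 1.21044
Accumulated factor: ((1+r)^k - 1)/r = 2.1002
Balance = $58,450.00 * 1.21044 - $10,964.08 * 2.1002
Balance = $47,723.46

$47,723.46


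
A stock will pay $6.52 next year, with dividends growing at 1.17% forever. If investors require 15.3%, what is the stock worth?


Formula: P = D1 / (r - g)
Spread: r - g = 0.153 - 0.0117 = 0.1413
Substituting: P = $6.52 / 0.1413
P = $46.14

$46.14


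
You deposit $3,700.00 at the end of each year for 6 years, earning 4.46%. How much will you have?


Formula: FV = PMT * ((1+r)^n - 1) / r
Growth factor: (1 + 0.0446)^6 = 1.299272
Numerator: 1.299272 - 1 = 0.299272
FV = $3,700.00 * 0.299272 / 0.0446 = $24,827.51

$24,827.51


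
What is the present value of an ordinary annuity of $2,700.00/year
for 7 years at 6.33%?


Formula: PV = PMT * (1 - (1+r)^(-n)) / r
Discount factor: (1 + 0.0633)^(-7) = 0.650743
Bracket: 1 - 0.650743 = 0.349257
PV = $2,700.00 * 0.349257 / 0.0633 = $14,897.23

$14,897.23


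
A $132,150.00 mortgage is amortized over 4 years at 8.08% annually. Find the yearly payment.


Formula: PMT = PV * r / (1 - (1+r)^(-n))
Denominator: 1 - (1 + 0.0808)^(-4) = 0.267144
Numerator: $132,150.00 * 0.0808 = 10677.72
PMT = 10677.72 / 0.267144 = $39,969.91

$39,969.91


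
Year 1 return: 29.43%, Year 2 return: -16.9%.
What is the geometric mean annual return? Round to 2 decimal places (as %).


Formula: Geometric mean = ((1+r1)*(1+r2))^(1/2) - 1
Product: (1 + 0.2943) * (1 + -0.169) = 1.2943 * 0.831 = 1.075563
Square root: 1.075563^0.5 = 1.037094
Geometric mean = 1.037094 - 1 = 0.037094
As percentage: 3.71%

3.71%


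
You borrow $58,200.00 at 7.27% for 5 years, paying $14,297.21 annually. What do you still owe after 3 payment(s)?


Formula: Balance = PV*(1+r)^k - PMT*((1+r)^k - 1)/r
Growth: (1 + 0.0727)^3 = 1.23434
Accumulated factor: ((1+r)^k - 1)/r = 3.223385
Balance = $58,200.00 * 1.23434 - $14,297.21 * 3.223385
Balance = $25,753.18

$25,753.18


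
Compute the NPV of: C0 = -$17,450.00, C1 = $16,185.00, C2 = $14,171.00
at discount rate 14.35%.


Formula: NPV = C0 + C1/(1+r) + C2/(1+r)^2
Discount C1: $16,185.00 / (1 + 0.1435) = $14,153.91
Discount C2: $14,171.00 / (1 + 0.1435)^2 = $10,837.48
NPV = -$17,450.00 + $14,153.91 + $10,837.48 = $7,541.39

$7,541.39


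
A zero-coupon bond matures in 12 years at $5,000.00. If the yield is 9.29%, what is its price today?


Formula: Price = FV / (1 + r)^n
Substituting: Price = $5,000.00 / (1 + 0.0929)^12
Discount factor: (1.0929)^12 = 2.903789
Price = $5,000.00 / 2.903789 = $1,721.89

$1,721.89


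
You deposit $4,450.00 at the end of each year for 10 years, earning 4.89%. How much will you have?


Formula: FV = PMT * ((1+r)^n - 1) / r
Growth factor: (1 + 0.0489)^10 = 1.61191
Numerator: 1.61191 - 1 = 0.61191
FV = $4,450.00 * 0.61191 / 0.0489 = $55,685.08

$55,685.08


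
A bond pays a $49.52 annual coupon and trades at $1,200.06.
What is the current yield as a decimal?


Formula: Current yield = annual coupon / price
Substituting: CY = $49.52 / $1,200.06
CY = 0.041265

0.041265


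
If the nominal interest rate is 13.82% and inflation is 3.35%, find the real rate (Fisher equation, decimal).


Formula: (1 + r_real) = (1 + r_nom) / (1 + inflation)
Substituting: (1 + r_real) = 1.1382 / 1.0335
(1 + r_real) = 1.101306
r_real = 1.101306 - 1 = 0.101306

0.101306


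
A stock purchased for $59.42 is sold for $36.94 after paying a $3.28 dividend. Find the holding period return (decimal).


Formula: HPR = (P1 - P0 + D) / P0
Gain: $36.94 - $59.42 + $3.28 = -$19.20
HPR = -$19.20 / $59.42 = -0.3231

-0.3231


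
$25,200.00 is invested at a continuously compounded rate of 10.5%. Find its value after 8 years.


Formula: FV = P * e^(r*t)
Exponent: r*t = 0.105 * 8 = 0.84
e^(0.84) = 2.316367
FV = $25,200.00 * 2.316367 = $58,372.45

$58,372.45


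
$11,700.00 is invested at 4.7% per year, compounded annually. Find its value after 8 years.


Formula: FV = P * (1 + r)^n
Substituting: FV = $11,700.00 * (1 + 0.047)^8
Growth factor: (1.047)^8 = 1.444021
FV = $11,700.00 * 1.444021 = $16,895.04

$16,895.04


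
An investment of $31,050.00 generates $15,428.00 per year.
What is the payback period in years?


Formula: Payback = investment / annual cash flow
Substituting: Payback = $31,050.00 / $15,428.00
Payback = 2.0126 years

2.0126 years


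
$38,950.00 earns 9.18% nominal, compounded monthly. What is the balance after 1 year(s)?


Formula: FV = P * (1 + r/m)^(m*t)
Period rate: r/m = 0.0918 / 12 = 0.00765
Total periods: m*t = 12 * 1 = 12
Growth factor: (1 + 0.00765)^12 = 1.095763
FV = $38,950.00 * 1.095763 = $42,679.96

$42,679.96


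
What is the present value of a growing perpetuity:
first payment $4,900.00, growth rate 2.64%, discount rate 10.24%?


Formula: PV = C / (r - g)
Spread: r - g = 0.1024 - 0.0264 = 0.076
Substituting: PV = $4,900.00 / 0.076
PV = $64,473.68

$64,473.68


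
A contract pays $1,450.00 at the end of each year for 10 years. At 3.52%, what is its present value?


Formula: PV = PMT * (1 - (1+r)^(-n)) / r
Discount factor: (1 + 0.0352)^(-10) = 0.70755
Bracket: 1 - 0.70755 = 0.29245
PV = $1,450.00 * 0.29245 / 0.0352 = $12,046.93

$12,046.93


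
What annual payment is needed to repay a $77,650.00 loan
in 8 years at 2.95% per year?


Formula: PMT = PV * r / (1 - (1+r)^(-n))
Denominator: 1 - (1 + 0.0295)^(-8) = 0.207518
Numerator: $77,650.00 * 0.0295 = 2290.675
PMT = 2290.675 / 0.207518 = $11,038.42

$11,038.42


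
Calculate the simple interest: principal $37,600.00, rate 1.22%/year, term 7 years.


Formula: I = P * r * t
Substituting: I = $37,600.00 * 0.0122 * 7
Step: I = $37,600.00 * 0.0854
I = $3,211.04

$3,211.04


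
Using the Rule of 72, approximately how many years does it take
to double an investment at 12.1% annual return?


Formula: Years ≈ 72 / r
Substituting: Years ≈ 72 / 12.1
Years ≈ 6.0

6.0 years


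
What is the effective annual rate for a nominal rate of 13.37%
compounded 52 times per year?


Formula: EAR = (1 + r/m)^m - 1
Period rate: r/m = 0.1337 / 52 = 0.002571
Compounding: (1 + 0.002571)^52 = 1.142854
EAR = 1.142854 - 1 = 0.142854

0.142854


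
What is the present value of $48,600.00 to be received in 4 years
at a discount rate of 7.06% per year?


Formula: PV = FV / (1 + r)^n
Substituting: PV = $48,600.00 / (1 + 0.0706)^4
Discount factor: (1.0706)^4 = 1.313739
PV = $48,600.00 / 1.313739 = $36,993.66

$36,993.66


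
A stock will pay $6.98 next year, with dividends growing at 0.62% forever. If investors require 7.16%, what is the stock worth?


Formula: P = D1 / (r - g)
Spread: r - g = 0.0716 - 0.0062 = 0.0654
Substituting: P = $6.98 / 0.0654
P = $106.73

$106.73


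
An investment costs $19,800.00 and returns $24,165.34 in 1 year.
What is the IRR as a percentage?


Formula: IRR = C1/C0 - 1
Substituting: IRR = $24,165.34 / $19,800.00 - 1
Ratio: 1.220472 - 1 = 0.220472
IRR = 22.0472%

22.0472%


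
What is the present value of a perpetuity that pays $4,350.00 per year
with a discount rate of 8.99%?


Formula: PV = C / r
Substituting: PV = $4,350.00 / 0.0899
PV = $48,387.10

$48,387.10


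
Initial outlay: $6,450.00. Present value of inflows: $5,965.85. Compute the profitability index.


Formula: PI = PV(cash flows) / initial investment
Substituting: PI = $5,965.85 / $6,450.00
PI = 0.9249

0.9249


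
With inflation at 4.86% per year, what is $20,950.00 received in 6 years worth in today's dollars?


Formula: Real value = nominal / (1 + inflation)^years
Price level: (1 + 0.0486)^6 = 1.329411
Real value = $20,950.00 / 1.329411 = $15,758.86

$15,758.86


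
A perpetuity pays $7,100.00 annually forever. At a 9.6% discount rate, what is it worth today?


Formula: PV = C / r
Substituting: PV = $7,100.00 / 0.096
PV = $73,958.33

$73,958.33


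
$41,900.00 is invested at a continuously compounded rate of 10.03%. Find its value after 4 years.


Formula: FV = P * e^(r*t)
Exponent: r*t = 0.1003 * 4 = 0.4012
e^(0.4012) = 1.493616
FV = $41,900.00 * 1.493616 = $62,582.51

$62,582.51


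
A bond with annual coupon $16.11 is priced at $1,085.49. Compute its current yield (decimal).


Formula: Current yield = annual coupon / price
Substituting: CY = $16.11 / $1,085.49
CY = 0.014841

0.014841


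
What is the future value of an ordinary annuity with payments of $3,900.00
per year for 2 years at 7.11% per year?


Formula: FV = PMT * ((1+r)^n - 1) / r
Growth factor: (1 + 0.0711)^2 = 1.147255
Numerator: 1.147255 - 1 = 0.147255
FV = $3,900.00 * 0.147255 / 0.0711 = $8,077.29

$8,077.29


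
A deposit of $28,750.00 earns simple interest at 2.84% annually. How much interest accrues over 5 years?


Formula: I = P * r * t
Substituting: I = $28,750.00 * 0.0284 * 5
Step: I = $28,750.00 * 0.142
I = $4,082.50

$4,082.50


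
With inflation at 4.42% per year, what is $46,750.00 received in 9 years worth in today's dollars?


Formula: Real value = nominal / (1 + inflation)^years
Price level: (1 + 0.0442)^9 = 1.475887
Real value = $46,750.00 / 1.475887 = $31,675.86

$31,675.86


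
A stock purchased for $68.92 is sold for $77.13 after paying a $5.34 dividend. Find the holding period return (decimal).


Formula: HPR = (P1 - P0 + D) / P0
Gain: $77.13 - $68.92 + $5.34 = $13.55
HPR = $13.55 / $68.92 = 0.1966

0.1966


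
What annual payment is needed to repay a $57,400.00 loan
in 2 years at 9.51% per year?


Formula: PMT = PV * r / (1 - (1+r)^(-n))
Denominator: 1 - (1 + 0.0951)^(-2) = 0.166141
Numerator: $57,400.00 * 0.0951 = 5458.74
PMT = 5458.74 / 0.166141 = $32,856.00

$32,856.00


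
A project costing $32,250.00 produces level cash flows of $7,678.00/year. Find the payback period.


Formula: Payback = investment / annual cash flow
Substituting: Payback = $32,250.00 / $7,678.00
Payback = 4.2003 years

4.2003 years


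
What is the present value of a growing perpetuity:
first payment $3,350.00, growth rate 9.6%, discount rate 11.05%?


Formula: PV = C / (r - g)
Spread: r - g = 0.1105 - 0.096 = 0.0145
Substituting: PV = $3,350.00 / 0.0145
PV = $231,034.48

$231,034.48


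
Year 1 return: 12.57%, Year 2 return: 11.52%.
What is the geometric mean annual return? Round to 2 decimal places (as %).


Formula: Geometric mean = ((1+r1)*(1+r2))^(1/2) - 1
Product: (1 + 0.1257) * (1 + 0.1152) = 1.1257 * 1.1152 = 1.255381
Square root: 1.255381^0.5 = 1.120438
Geometric mean = 1.120438 - 1 = 0.120438
As percentage: 12.04%

12.04%


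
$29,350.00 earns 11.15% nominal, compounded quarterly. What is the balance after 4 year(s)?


Formula: FV = P * (1 + r/m)^(m*t)
Period rate: r/m = 0.1115 / 4 = 0.027875
Total periods: m*t = 4 * 4 = 16
Growth factor: (1 + 0.027875)^16 = 1.552547
FV = $29,350.00 * 1.552547 = $45,567.26

$45,567.26


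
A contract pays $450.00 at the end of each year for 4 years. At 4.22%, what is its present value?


Formula: PV = PMT * (1 - (1+r)^(-n)) / r
Discount factor: (1 + 0.0422)^(-4) = 0.847609
Bracket: 1 - 0.847609 = 0.152391
PV = $450.00 * 0.152391 / 0.0422 = $1,625.02

$1,625.02


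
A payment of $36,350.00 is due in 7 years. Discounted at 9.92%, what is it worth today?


Formula: PV = FV / (1 + r)^n
Substituting: PV = $36,350.00 / (1 + 0.0992)^7
Discount factor: (1.0992)^7 = 1.938818
PV = $36,350.00 / 1.938818 = $18,748.54

$18,748.54


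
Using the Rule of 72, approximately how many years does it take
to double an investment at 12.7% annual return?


Formula: Years ≈ 72 / r
Substituting: Years ≈ 72 / 12.7
Years ≈ 5.7

5.7 years


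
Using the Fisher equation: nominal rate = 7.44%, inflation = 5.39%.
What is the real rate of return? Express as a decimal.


Formula: (1 + r_real) = (1 + r_nom) / (1 + inflation)
Substituting: (1 + r_real) = 1.0744 / 1.0539
(1 + r_real) = 1.019452
r_real = 1.019452 - 1 = 0.019452

0.019452


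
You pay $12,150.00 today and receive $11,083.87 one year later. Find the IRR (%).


Formula: IRR = C1/C0 - 1
Substituting: IRR = $11,083.87 / $12,150.00 - 1
Ratio: 0.912253 - 1 = -0.087747
IRR = -8.7747%

-8.7747%


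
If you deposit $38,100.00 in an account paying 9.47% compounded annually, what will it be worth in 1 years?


Formula: FV = P * (1 + r)^n
Substituting: FV = $38,100.00 * (1 + 0.0947)^1
Growth factor: (1.0947)^1 = 1.0947
FV = $38,100.00 * 1.0947 = $41,708.07

$41,708.07


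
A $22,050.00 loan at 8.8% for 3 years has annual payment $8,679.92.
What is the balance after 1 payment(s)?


Formula: Balance = PV*(1+r)^k - PMT*((1+r)^k - 1)/r
Growth: (1 + 0.088)^1 = 1.088
Accumulated factor: ((1+r)^k - 1)/r = 1.0
Balance = $22,050.00 * 1.088 - $8,679.92 * 1.0
Balance = $15,310.48

$15,310.48


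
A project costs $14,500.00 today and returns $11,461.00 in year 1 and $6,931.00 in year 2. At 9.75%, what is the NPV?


Formula: NPV = C0 + C1/(1+r) + C2/(1+r)^2
Discount C1: $11,461.00 / (1 + 0.0975) = $10,442.82
Discount C2: $6,931.00 / (1 + 0.0975)^2 = $5,754.23
NPV = -$14,500.00 + $10,442.82 + $5,754.23 = $1,697.05

$1,697.05


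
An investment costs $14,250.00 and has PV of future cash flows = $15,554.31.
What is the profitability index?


Formula: PI = PV(cash flows) / initial investment
Substituting: PI = $15,554.31 / $14,250.00
PI = 1.0915

1.0915


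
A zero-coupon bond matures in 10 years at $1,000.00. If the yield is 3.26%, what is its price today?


Formula: Price = FV / (1 + r)^n
Substituting: Price = $1,000.00 / (1 + 0.0326)^10
Discount factor: (1.0326)^10 = 1.378228
Price = $1,000.00 / 1.378228 = $725.57

$725.57


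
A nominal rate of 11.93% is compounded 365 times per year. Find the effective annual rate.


Formula: EAR = (1 + r/m)^m - 1
Period rate: r/m = 0.1193 / 365 = 0.000327
Compounding: (1 + 0.000327)^365 = 1.126686
EAR = 1.126686 - 1 = 0.126686

0.126686


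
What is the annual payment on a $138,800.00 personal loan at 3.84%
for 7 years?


Formula: PMT = PV * r / (1 - (1+r)^(-n))
Denominator: 1 - (1 + 0.0384)^(-7) = 0.231848
Numerator: $138,800.00 * 0.0384 = 5329.92
PMT = 5329.92 / 0.231848 = $22,988.87

$22,988.87


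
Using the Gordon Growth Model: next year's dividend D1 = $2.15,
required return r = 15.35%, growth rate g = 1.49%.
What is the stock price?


Formula: P = D1 / (r - g)
Spread: r - g = 0.1535 - 0.0149 = 0.1386
Substituting: P = $2.15 / 0.1386
P = $15.51

$15.51


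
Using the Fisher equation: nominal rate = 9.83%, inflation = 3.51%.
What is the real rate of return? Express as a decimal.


Formula: (1 + r_real) = (1 + r_nom) / (1 + inflation)
Substituting: (1 + r_real) = 1.0983 / 1.0351
(1 + r_real) = 1.061057
r_real = 1.061057 - 1 = 0.061057

0.061057


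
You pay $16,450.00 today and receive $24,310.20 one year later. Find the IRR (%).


Formula: IRR = C1/C0 - 1
Substituting: IRR = $24,310.20 / $16,450.00 - 1
Ratio: 1.477824 - 1 = 0.477824
IRR = 47.7824%

47.7824%


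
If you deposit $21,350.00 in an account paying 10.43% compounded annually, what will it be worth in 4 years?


Formula: FV = P * (1 + r)^n
Substituting: FV = $21,350.00 * (1 + 0.1043)^4
Growth factor: (1.1043)^4 = 1.487128
FV = $21,350.00 * 1.487128 = $31,750.18

$31,750.18


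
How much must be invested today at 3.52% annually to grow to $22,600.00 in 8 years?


Formula: PV = FV / (1 + r)^n
Substituting: PV = $22,600.00 / (1 + 0.0352)^8
Discount factor: (1.0352)^8 = 1.318846
PV = $22,600.00 / 1.318846 = $17,136.19

$17,136.19


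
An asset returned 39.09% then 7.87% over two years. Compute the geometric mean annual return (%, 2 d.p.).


Formula: Geometric mean = ((1+r1)*(1+r2))^(1/2) - 1
Product: (1 + 0.3909) * (1 + 0.0787) = 1.3909 * 1.0787 = 1.500364
Square root: 1.500364^0.5 = 1.224893
Geometric mean = 1.224893 - 1 = 0.224893
As percentage: 22.49%

22.49%


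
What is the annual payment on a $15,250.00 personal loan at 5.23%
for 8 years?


Formula: PMT = PV * r / (1 - (1+r)^(-n))
Denominator: 1 - (1 + 0.0523)^(-8) = 0.334905
Numerator: $15,250.00 * 0.0523 = 797.575
PMT = 797.575 / 0.334905 = $2,381.49

$2,381.49


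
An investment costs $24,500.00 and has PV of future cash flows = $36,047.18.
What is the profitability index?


Formula: PI = PV(cash flows) / initial investment
Substituting: PI = $36,047.18 / $24,500.00
PI = 1.4713

1.4713


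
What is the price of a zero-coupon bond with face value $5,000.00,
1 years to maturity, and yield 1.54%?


Formula: Price = FV / (1 + r)^n
Substituting: Price = $5,000.00 / (1 + 0.0154)^1
Discount factor: (1.0154)^1 = 1.0154
Price = $5,000.00 / 1.0154 = $4,924.17

$4,924.17


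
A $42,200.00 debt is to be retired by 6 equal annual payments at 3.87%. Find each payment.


Formula: PMT = PV * r / (1 - (1+r)^(-n))
Denominator: 1 - (1 + 0.0387)^(-6) = 0.203732
Numerator: $42,200.00 * 0.0387 = 1633.14
PMT = 1633.14 / 0.203732 = $8,016.12

$8,016.12


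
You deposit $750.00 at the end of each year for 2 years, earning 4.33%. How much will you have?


Formula: FV = PMT * ((1+r)^n - 1) / r
Growth factor: (1 + 0.0433)^2 = 1.088475
Numerator: 1.088475 - 1 = 0.088475
FV = $750.00 * 0.088475 / 0.0433 = $1,532.48

$1,532.48


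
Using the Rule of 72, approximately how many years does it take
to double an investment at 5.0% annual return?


Formula: Years ≈ 72 / r
Substituting: Years ≈ 72 / 5.0
Years ≈ 14.4

14.4 years


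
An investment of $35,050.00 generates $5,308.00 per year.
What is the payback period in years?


Formula: Payback = investment / annual cash flow
Substituting: Payback = $35,050.00 / $5,308.00
Payback = 6.6032 years

6.6032 years


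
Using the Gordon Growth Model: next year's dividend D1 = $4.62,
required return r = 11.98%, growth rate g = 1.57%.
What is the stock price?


Formula: P = D1 / (r - g)
Spread: r - g = 0.1198 - 0.0157 = 0.1041
Substituting: P = $4.62 / 0.1041
P = $44.38

$44.38


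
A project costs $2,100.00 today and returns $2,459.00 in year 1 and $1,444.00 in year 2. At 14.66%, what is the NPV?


Formula: NPV = C0 + C1/(1+r) + C2/(1+r)^2
Discount C1: $2,459.00 / (1 + 0.1466) = $2,144.60
Discount C2: $1,444.00 / (1 + 0.1466)^2 = $1,098.36
NPV = -$2,100.00 + $2,144.60 + $1,098.36 = $1,142.96

$1,142.96


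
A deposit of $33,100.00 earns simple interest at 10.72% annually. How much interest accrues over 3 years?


Formula: I = P * r * t
Substituting: I = $33,100.00 * 0.1072 * 3
Step: I = $33,100.00 * 0.3216
I = $10,644.96

$10,644.96


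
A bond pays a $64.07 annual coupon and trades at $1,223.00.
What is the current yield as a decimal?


Formula: Current yield = annual coupon / price
Substituting: CY = $64.07 / $1,223.00
CY = 0.052388

0.052388


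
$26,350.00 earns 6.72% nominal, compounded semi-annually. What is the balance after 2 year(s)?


Formula: FV = P * (1 + r/m)^(m*t)
Period rate: r/m = 0.0672 / 2 = 0.0336
Total periods: m*t = 2 * 2 = 4
Growth factor: (1 + 0.0336)^4 = 1.141327
FV = $26,350.00 * 1.141327 = $30,073.96

$30,073.96


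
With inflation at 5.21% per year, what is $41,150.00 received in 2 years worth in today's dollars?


Formula: Real value = nominal / (1 + inflation)^years
Price level: (1 + 0.0521)^2 = 1.106914
Real value = $41,150.00 / 1.106914 = $37,175.41

$37,175.41


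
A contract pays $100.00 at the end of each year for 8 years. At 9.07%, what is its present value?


Formula: PV = PMT * (1 - (1+r)^(-n)) / r
Discount factor: (1 + 0.0907)^(-8) = 0.499295
Bracket: 1 - 0.499295 = 0.500705
PV = $100.00 * 0.500705 / 0.0907 = $552.04

$552.04


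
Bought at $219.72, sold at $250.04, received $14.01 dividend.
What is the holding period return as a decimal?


Formula: HPR = (P1 - P0 + D) / P0
Gain: $250.04 - $219.72 + $14.01 = $44.33
HPR = $44.33 / $219.72 = 0.2018

0.2018


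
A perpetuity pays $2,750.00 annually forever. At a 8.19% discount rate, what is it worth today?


Formula: PV = C / r
Substituting: PV = $2,750.00 / 0.0819
PV = $33,577.53

$33,577.53


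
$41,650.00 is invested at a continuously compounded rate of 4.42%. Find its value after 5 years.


Formula: FV = P * e^(r*t)
Exponent: r*t = 0.0442 * 5 = 0.221
e^(0.221) = 1.247323
FV = $41,650.00 * 1.247323 = $51,951.02

$51,951.02


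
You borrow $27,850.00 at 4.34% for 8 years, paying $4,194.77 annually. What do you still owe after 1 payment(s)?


Formula: Balance = PV*(1+r)^k - PMT*((1+r)^k - 1)/r
Growth: (1 + 0.0434)^1 = 1.0434
Accumulated factor: ((1+r)^k - 1)/r = 1.0
Balance = $27,850.00 * 1.0434 - $4,194.77 * 1.0
Balance = $24,863.92

$24,863.92


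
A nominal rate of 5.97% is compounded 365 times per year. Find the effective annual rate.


Formula: EAR = (1 + r/m)^m - 1
Period rate: r/m = 0.0597 / 365 = 0.000164
Compounding: (1 + 0.000164)^365 = 1.061513
EAR = 1.061513 - 1 = 0.061513

0.061513


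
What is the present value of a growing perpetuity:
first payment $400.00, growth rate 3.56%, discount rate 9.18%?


Formula: PV = C / (r - g)
Spread: r - g = 0.0918 - 0.0356 = 0.0562
Substituting: PV = $400.00 / 0.0562
PV = $7,117.44

$7,117.44


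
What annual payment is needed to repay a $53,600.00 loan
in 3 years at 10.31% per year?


Formula: PMT = PV * r / (1 - (1+r)^(-n))
Denominator: 1 - (1 + 0.1031)^(-3) = 0.255002
Numerator: $53,600.00 * 0.1031 = 5526.16
PMT = 5526.16 / 0.255002 = $21,671.08

$21,671.08


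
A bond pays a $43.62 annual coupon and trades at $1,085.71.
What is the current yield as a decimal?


Formula: Current yield = annual coupon / price
Substituting: CY = $43.62 / $1,085.71
CY = 0.040176

0.040176


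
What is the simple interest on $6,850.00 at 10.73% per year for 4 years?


Formula: I = P * r * t
Substituting: I = $6,850.00 * 0.1073 * 4
Step: I = $6,850.00 * 0.4292
I = $2,940.02

$2,940.02


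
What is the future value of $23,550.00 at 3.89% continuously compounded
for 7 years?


Formula: FV = P * e^(r*t)
Exponent: r*t = 0.0389 * 7 = 0.2723
e^(0.2723) = 1.312981
FV = $23,550.00 * 1.312981 = $30,920.70

$30,920.70


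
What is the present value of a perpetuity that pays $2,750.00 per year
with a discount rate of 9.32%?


Formula: PV = C / r
Substituting: PV = $2,750.00 / 0.0932
PV = $29,506.44

$29,506.44


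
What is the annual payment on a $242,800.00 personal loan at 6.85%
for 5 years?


Formula: PMT = PV * r / (1 - (1+r)^(-n))
Denominator: 1 - (1 + 0.0685)^(-5) = 0.281995
Numerator: $242,800.00 * 0.0685 = 16631.8
PMT = 16631.8 / 0.281995 = $58,979.02

$58,979.02


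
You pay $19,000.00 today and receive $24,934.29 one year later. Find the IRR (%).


Formula: IRR = C1/C0 - 1
Substituting: IRR = $24,934.29 / $19,000.00 - 1
Ratio: 1.312331 - 1 = 0.312331
IRR = 31.2331%

31.2331%


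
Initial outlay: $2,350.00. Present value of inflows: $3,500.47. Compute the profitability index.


Formula: PI = PV(cash flows) / initial investment
Substituting: PI = $3,500.47 / $2,350.00
PI = 1.4896

1.4896


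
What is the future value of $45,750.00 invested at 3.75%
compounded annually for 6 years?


Formula: FV = P * (1 + r)^n
Substituting: FV = $45,750.00 * (1 + 0.0375)^6
Growth factor: (1.0375)^6 = 1.247179
FV = $45,750.00 * 1.247179 = $57,058.42

$57,058.42


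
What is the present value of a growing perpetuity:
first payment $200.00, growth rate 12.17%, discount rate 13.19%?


Formula: PV = C / (r - g)
Spread: r - g = 0.1319 - 0.1217 = 0.0102
Substituting: PV = $200.00 / 0.0102
PV = $19,607.84

$19,607.84


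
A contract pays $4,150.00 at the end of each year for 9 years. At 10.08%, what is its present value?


Formula: PV = PMT * (1 - (1+r)^(-n)) / r
Discount factor: (1 + 0.1008)^(-9) = 0.421332
Bracket: 1 - 0.421332 = 0.578668
PV = $4,150.00 * 0.578668 / 0.1008 = $23,824.14

$23,824.14


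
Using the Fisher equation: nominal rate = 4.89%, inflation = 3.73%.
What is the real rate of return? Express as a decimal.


Formula: (1 + r_real) = (1 + r_nom) / (1 + inflation)
Substituting: (1 + r_real) = 1.0489 / 1.0373
(1 + r_real) = 1.011183
r_real = 1.011183 - 1 = 0.011183

0.011183


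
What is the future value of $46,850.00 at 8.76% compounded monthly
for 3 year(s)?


Formula: FV = P * (1 + r/m)^(m*t)
Period rate: r/m = 0.0876 / 12 = 0.0073
Total periods: m*t = 12 * 3 = 36
Growth factor: (1 + 0.0073)^36 = 1.299326
FV = $46,850.00 * 1.299326 = $60,873.41

$60,873.41


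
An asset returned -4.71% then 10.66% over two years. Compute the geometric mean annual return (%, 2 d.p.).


Formula: Geometric mean = ((1+r1)*(1+r2))^(1/2) - 1
Product: (1 + -0.0471) * (1 + 0.1066) = 0.9529 * 1.1066 = 1.054479
Square root: 1.054479^0.5 = 1.026878
Geometric mean = 1.026878 - 1 = 0.026878
As percentage: 2.69%

2.69%


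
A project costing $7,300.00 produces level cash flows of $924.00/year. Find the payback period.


Formula: Payback = investment / annual cash flow
Substituting: Payback = $7,300.00 / $924.00
Payback = 7.9004 years

7.9004 years


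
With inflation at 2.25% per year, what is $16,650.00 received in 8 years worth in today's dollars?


Formula: Real value = nominal / (1 + inflation)^years
Price level: (1 + 0.0225)^8 = 1.194831
Real value = $16,650.00 / 1.194831 = $13,935.02

$13,935.02


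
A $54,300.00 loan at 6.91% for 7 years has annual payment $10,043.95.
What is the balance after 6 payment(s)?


Formula: Balance = PV*(1+r)^k - PMT*((1+r)^k - 1)/r
Growth: (1 + 0.0691)^6 = 1.493172
Accumulated factor: ((1+r)^k - 1)/r = 7.137084
Balance = $54,300.00 * 1.493172 - $10,043.95 * 7.137084
Balance = $9,394.75

$9,394.75


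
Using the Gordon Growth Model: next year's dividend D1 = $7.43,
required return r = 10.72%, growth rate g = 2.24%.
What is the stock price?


Formula: P = D1 / (r - g)
Spread: r - g = 0.1072 - 0.0224 = 0.0848
Substituting: P = $7.43 / 0.0848
P = $87.62

$87.62


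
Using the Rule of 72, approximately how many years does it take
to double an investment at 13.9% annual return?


Formula: Years ≈ 72 / r
Substituting: Years ≈ 72 / 13.9
Years ≈ 5.2

5.2 years


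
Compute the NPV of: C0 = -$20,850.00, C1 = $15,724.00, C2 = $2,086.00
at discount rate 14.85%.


Formula: NPV = C0 + C1/(1+r) + C2/(1+r)^2
Discount C1: $15,724.00 / (1 + 0.1485) = $13,690.90
Discount C2: $2,086.00 / (1 + 0.1485)^2 = $1,581.44
NPV = -$20,850.00 + $13,690.90 + $1,581.44 = -$5,577.66

-$5,577.66


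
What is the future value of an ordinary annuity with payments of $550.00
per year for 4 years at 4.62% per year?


Formula: FV = PMT * ((1+r)^n - 1) / r
Growth factor: (1 + 0.0462)^4 = 1.198006
Numerator: 1.198006 - 1 = 0.198006
FV = $550.00 * 0.198006 / 0.0462 = $2,357.21

$2,357.21


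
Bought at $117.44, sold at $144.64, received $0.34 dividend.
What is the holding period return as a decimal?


Formula: HPR = (P1 - P0 + D) / P0
Gain: $144.64 - $117.44 + $0.34 = $27.54
HPR = $27.54 / $117.44 = 0.2345

0.2345


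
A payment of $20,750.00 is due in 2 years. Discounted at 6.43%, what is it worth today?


Formula: PV = FV / (1 + r)^n
Substituting: PV = $20,750.00 / (1 + 0.0643)^2
Discount factor: (1.0643)^2 = 1.132734
PV = $20,750.00 / 1.132734 = $18,318.50

$18,318.50


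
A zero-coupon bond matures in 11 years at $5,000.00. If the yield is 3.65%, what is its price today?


Formula: Price = FV / (1 + r)^n
Substituting: Price = $5,000.00 / (1 + 0.0365)^11
Discount factor: (1.0365)^11 = 1.483414
Price = $5,000.00 / 1.483414 = $3,370.60

$3,370.60


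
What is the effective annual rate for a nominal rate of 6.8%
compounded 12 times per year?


Formula: EAR = (1 + r/m)^m - 1
Period rate: r/m = 0.068 / 12 = 0.005667
Compounding: (1 + 0.005667)^12 = 1.07016
EAR = 1.07016 - 1 = 0.07016

0.07016


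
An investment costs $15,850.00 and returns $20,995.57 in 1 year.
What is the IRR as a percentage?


Formula: IRR = C1/C0 - 1
Substituting: IRR = $20,995.57 / $15,850.00 - 1
Ratio: 1.324642 - 1 = 0.324642
IRR = 32.4642%

32.4642%


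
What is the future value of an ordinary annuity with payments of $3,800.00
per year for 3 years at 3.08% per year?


Formula: FV = PMT * ((1+r)^n - 1) / r
Growth factor: (1 + 0.0308)^3 = 1.095275
Numerator: 1.095275 - 1 = 0.095275
FV = $3,800.00 * 0.095275 / 0.0308 = $11,754.72

$11,754.72


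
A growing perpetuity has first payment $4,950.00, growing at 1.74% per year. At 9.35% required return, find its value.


Formula: PV = C / (r - g)
Spread: r - g = 0.0935 - 0.0174 = 0.0761
Substituting: PV = $4,950.00 / 0.0761
PV = $65,045.99

$65,045.99


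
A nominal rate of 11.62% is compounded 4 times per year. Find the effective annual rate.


Formula: EAR = (1 + r/m)^m - 1
Period rate: r/m = 0.1162 / 4 = 0.02905
Compounding: (1 + 0.02905)^4 = 1.121362
EAR = 1.121362 - 1 = 0.121362

0.121362


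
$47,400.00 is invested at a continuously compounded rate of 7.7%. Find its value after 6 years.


Formula: FV = P * e^(r*t)
Exponent: r*t = 0.077 * 6 = 0.462
e^(0.462) = 1.587245
FV = $47,400.00 * 1.587245 = $75,235.43

$75,235.43


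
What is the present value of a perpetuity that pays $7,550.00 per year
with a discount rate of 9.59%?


Formula: PV = C / r
Substituting: PV = $7,550.00 / 0.0959
PV = $78,727.84

$78,727.84


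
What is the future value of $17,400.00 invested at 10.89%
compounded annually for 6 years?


Formula: FV = P * (1 + r)^n
Substituting: FV = $17,400.00 * (1 + 0.1089)^6
Growth factor: (1.1089)^6 = 1.859321
FV = $17,400.00 * 1.859321 = $32,352.18

$32,352.18


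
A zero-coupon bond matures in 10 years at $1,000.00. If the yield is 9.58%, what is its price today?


Formula: Price = FV / (1 + r)^n
Substituting: Price = $1,000.00 / (1 + 0.0958)^10
Discount factor: (1.0958)^10 = 2.496393
Price = $1,000.00 / 2.496393 = $400.58

$400.58


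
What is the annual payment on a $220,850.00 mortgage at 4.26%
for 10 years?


Formula: PMT = PV * r / (1 - (1+r)^(-n))
Denominator: 1 - (1 + 0.0426)^(-10) = 0.341095
Numerator: $220,850.00 * 0.0426 = 9408.21
PMT = 9408.21 / 0.341095 = $27,582.37

$27,582.37


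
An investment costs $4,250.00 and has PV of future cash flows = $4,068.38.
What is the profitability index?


Formula: PI = PV(cash flows) / initial investment
Substituting: PI = $4,068.38 / $4,250.00
PI = 0.9573

0.9573


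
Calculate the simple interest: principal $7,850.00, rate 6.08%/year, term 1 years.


Formula: I = P * r * t
Substituting: I = $7,850.00 * 0.0608 * 1
Step: I = $7,850.00 * 0.0608
I = $477.28

$477.28


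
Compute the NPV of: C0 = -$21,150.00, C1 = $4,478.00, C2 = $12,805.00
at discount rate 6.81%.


Formula: NPV = C0 + C1/(1+r) + C2/(1+r)^2
Discount C1: $4,478.00 / (1 + 0.0681) = $4,192.49
Discount C2: $12,805.00 / (1 + 0.0681)^2 = $11,224.21
NPV = -$21,150.00 + $4,192.49 + $11,224.21 = -$5,733.30

-$5,733.30


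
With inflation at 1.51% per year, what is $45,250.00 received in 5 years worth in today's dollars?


Formula: Real value = nominal / (1 + inflation)^years
Price level: (1 + 0.0151)^5 = 1.077815
Real value = $45,250.00 / 1.077815 = $41,983.09

$41,983.09


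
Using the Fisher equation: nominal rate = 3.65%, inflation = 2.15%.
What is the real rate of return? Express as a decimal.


Formula: (1 + r_real) = (1 + r_nom) / (1 + inflation)
Substituting: (1 + r_real) = 1.0365 / 1.0215
(1 + r_real) = 1.014684
r_real = 1.014684 - 1 = 0.014684

0.014684


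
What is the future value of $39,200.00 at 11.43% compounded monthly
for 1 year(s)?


Formula: FV = P * (1 + r/m)^(m*t)
Period rate: r/m = 0.1143 / 12 = 0.009525
Total periods: m*t = 12 * 1 = 12
Growth factor: (1 + 0.009525)^12 = 1.120482
FV = $39,200.00 * 1.120482 = $43,922.90

$43,922.90


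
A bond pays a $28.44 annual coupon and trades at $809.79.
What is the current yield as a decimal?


Formula: Current yield = annual coupon / price
Substituting: CY = $28.44 / $809.79
CY = 0.03512

0.03512


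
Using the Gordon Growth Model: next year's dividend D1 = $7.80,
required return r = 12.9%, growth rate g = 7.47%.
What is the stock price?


Formula: P = D1 / (r - g)
Spread: r - g = 0.129 - 0.0747 = 0.0543
Substituting: P = $7.80 / 0.0543
P = $143.65

$143.65


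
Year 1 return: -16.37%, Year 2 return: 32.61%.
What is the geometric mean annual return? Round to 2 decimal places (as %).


Formula: Geometric mean = ((1+r1)*(1+r2))^(1/2) - 1
Product: (1 + -0.1637) * (1 + 0.3261) = 0.8363 * 1.3261 = 1.109017
Square root: 1.109017^0.5 = 1.053099
Geometric mean = 1.053099 - 1 = 0.053099
As percentage: 5.31%

5.31%


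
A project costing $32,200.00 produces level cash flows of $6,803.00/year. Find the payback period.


Formula: Payback = investment / annual cash flow
Substituting: Payback = $32,200.00 / $6,803.00
Payback = 4.7332 years

4.7332 years


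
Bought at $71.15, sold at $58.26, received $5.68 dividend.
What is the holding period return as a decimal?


Formula: HPR = (P1 - P0 + D) / P0
Gain: $58.26 - $71.15 + $5.68 = -$7.21
HPR = -$7.21 / $71.15 = -0.1013

-0.1013


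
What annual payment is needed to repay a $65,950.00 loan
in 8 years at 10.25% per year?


Formula: PMT = PV * r / (1 - (1+r)^(-n))
Denominator: 1 - (1 + 0.1025)^(-8) = 0.541888
Numerator: $65,950.00 * 0.1025 = 6759.875
PMT = 6759.875 / 0.541888 = $12,474.66

$12,474.66


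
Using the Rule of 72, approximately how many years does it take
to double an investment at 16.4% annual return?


Formula: Years ≈ 72 / r
Substituting: Years ≈ 72 / 16.4
Years ≈ 4.4

4.4 years


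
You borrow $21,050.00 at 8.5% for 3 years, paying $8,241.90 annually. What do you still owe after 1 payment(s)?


Formula: Balance = PV*(1+r)^k - PMT*((1+r)^k - 1)/r
Growth: (1 + 0.085)^1 = 1.085
Accumulated factor: ((1+r)^k - 1)/r = 1.0
Balance = $21,050.00 * 1.085 - $8,241.90 * 1.0
Balance = $14,597.35

$14,597.35


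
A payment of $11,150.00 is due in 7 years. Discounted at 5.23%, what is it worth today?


Formula: PV = FV / (1 + r)^n
Substituting: PV = $11,150.00 / (1 + 0.0523)^7
Discount factor: (1.0523)^7 = 1.428818
PV = $11,150.00 / 1.428818 = $7,803.65

$7,803.65


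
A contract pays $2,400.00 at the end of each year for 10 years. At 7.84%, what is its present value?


Formula: PV = PMT * (1 - (1+r)^(-n)) / r
Discount factor: (1 + 0.0784)^(-10) = 0.470112
Bracket: 1 - 0.470112 = 0.529888
PV = $2,400.00 * 0.529888 / 0.0784 = $16,221.07

$16,221.07


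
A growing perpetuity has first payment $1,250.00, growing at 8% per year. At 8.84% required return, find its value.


Formula: PV = C / (r - g)
Spread: r - g = 0.0884 - 0.08 = 0.0084
Substituting: PV = $1,250.00 / 0.0084
PV = $148,809.52

$148,809.52


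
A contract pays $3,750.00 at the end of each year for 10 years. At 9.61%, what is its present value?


Formula: PV = PMT * (1 - (1+r)^(-n)) / r
Discount factor: (1 + 0.0961)^(-10) = 0.399483
Bracket: 1 - 0.399483 = 0.600517
PV = $3,750.00 * 0.600517 / 0.0961 = $23,433.29

$23,433.29
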